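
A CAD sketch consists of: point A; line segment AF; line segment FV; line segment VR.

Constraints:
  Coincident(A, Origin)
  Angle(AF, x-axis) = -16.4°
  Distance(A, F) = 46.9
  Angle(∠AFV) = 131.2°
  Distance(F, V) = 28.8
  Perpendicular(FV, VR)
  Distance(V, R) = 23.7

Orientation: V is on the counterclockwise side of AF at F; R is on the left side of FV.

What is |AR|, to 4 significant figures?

60.81

A is at the origin; AF runs at -16.4° with length 46.9, so F = 46.9·(cos -16.4°, sin -16.4°) = (44.99, -13.24). ∠AFV = 131.2°, so FV runs at -16.4° + (180° − 131.2°) = 32.40° from the x-axis; with |FV| = 28.8, V = F + 28.8·(cos 32.40°, sin 32.40°) = (69.31, 2.190). FV ⟂ VR; with |VR| = 23.7 on the left of FV, R = V + 23.7·(-0.5358, 0.8443) = (56.61, 22.20). Then |AR| = |R − A| = 60.81.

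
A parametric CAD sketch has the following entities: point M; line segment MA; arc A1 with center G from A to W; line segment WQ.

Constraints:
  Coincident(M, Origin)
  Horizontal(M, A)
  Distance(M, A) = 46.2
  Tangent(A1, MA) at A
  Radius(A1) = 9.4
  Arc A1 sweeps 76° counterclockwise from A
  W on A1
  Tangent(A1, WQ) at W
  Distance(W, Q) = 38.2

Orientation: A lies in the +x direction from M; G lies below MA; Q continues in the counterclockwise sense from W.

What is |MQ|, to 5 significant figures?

52.228

M is at the origin; M and A share the same y with |MA| = 46.2 and A on the +x side, so A = (46.200, 0.0000). Since A1 is tangent to MA there, GA ⟂ MA, so G = A + (0, -9.4) = (46.200, -9.4000). On A1, A sits at bearing 90° from G; a 76° counterclockwise sweep puts W at bearing 166°, so W = G + 9.4·(cos 166°, sin 166°) = (37.079, -7.1259). Tangency of A1 to WQ means the radius GW is perpendicular to WQ, so WQ runs along (−sin 166°, cos 166°); with |WQ| = 38.2, Q = (27.838, -44.191). Then |MQ| = |Q − M| = 52.228.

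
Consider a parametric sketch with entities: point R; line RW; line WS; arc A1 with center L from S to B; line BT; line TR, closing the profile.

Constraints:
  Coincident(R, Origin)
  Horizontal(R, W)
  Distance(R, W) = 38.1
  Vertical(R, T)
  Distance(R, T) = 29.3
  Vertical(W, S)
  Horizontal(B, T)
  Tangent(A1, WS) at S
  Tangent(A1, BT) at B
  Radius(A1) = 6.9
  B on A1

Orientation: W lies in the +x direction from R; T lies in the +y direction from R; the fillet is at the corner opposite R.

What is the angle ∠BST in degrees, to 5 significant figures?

34.735°

The virtual corner opposite R is at (38.100, 29.300). A1 meets WS tangentially, so LS is at right angles to WS and tangency of A1 to BT means the radius LB is perpendicular to BT, with radius 6.9, so the center L sits 6.9 in from both sides at L = (31.200, 22.400). That places the tangent points at S = (38.100, 22.400) on WS and B = (31.200, 29.300) on BT. Then cos ∠BST = SB·ST / (|SB||ST|), giving 34.735°.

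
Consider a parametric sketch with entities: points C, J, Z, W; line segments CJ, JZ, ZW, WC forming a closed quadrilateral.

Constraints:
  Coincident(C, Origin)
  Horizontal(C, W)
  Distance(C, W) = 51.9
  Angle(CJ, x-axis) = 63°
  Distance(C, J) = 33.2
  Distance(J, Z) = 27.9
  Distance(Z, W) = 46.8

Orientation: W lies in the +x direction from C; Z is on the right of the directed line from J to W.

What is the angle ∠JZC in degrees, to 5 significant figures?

144.27°

Checks: |JZ| = 27.90 ✓; |ZW| = 46.80 ✓.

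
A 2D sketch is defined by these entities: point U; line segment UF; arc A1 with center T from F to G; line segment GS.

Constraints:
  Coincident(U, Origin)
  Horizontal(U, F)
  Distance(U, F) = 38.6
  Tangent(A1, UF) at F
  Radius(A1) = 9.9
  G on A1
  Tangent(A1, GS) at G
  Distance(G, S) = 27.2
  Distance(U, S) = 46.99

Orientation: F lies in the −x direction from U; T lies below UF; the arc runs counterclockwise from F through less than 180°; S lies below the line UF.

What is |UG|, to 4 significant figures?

48.98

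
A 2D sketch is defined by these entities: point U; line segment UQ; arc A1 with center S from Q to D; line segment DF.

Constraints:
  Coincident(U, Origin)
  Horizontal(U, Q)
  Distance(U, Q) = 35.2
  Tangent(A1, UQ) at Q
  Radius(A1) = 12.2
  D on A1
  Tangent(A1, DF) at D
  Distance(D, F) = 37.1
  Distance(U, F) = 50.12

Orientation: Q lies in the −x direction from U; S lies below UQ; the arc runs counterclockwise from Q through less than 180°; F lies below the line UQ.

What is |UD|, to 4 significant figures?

48.51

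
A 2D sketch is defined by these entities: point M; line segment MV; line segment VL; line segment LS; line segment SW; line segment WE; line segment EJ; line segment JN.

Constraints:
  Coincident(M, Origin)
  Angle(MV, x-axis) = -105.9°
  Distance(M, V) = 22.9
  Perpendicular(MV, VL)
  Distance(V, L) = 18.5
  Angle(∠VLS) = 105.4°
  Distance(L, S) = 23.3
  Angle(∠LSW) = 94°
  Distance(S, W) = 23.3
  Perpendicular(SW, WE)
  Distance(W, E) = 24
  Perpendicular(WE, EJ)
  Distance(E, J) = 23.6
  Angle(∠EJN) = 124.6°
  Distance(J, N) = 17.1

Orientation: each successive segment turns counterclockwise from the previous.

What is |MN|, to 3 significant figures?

33.5

M is at the origin; MV runs at -105.9° with length 22.9, so V = (-6.27, -22.0). MV ⟂ VL, so VL runs at -15.9°; with |VL| = 18.5, L = (11.5, -27.1). ∠VLS = 105.4° gives LS at 58.7° from the x-axis; with |LS| = 23.3, S = (23.6, -7.18). ∠LSW = 94.0° gives SW at 145° from the x-axis; with |SW| = 23.3, W = (4.61, 6.28). SW ⟂ WE, so WE runs at -125°; with |WE| = 24.0, E = (-9.26, -13.3). WE is perpendicular to EJ, so EJ runs at -35.3°; with |EJ| = 23.6, J = (10.0, -26.9). ∠EJN = 124.6° gives JN at 20.1° from the x-axis; with |JN| = 17.1, N = (26.1, -21.1). Then |MN| = |N − M| = 33.5.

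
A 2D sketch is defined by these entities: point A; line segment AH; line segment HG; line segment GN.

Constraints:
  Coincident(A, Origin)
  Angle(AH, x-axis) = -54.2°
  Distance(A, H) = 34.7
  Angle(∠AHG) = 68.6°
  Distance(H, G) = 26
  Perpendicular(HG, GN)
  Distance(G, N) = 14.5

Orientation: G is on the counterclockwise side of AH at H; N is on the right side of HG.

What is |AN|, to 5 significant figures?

48.671

A is at the origin; AH runs at -54.2° with length 34.7, so H = 34.7·(cos -54.2°, sin -54.2°) = (20.298, -28.144). ∠AHG = 68.6°, so HG runs at -54.2° + (180° − 68.6°) = 57.200° from the x-axis; with |HG| = 26.0, G = H + 26.0·(cos 57.200°, sin 57.200°) = (34.382, -6.2892). The perpendicularity gives GN at right angles to HG; with |GN| = 14.5 on the right of HG, N = G + 14.5·(0.84057, -0.54171) = (46.571, -14.144). Then |AN| = |N − A| = 48.671.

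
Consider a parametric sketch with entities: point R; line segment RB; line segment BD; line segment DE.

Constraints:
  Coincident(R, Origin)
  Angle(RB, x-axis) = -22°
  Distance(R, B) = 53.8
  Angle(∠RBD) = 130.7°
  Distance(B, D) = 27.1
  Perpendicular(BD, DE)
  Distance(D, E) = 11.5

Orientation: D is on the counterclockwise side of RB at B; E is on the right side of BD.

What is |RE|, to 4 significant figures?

81.24

R is at the origin; RB runs at -22.0° with length 53.8, so B = 53.8·(cos -22.0°, sin -22.0°) = (49.88, -20.15). ∠RBD = 130.7°, so BD runs at -22.0° + (180° − 130.7°) = 27.30° from the x-axis; with |BD| = 27.1, D = B + 27.1·(cos 27.30°, sin 27.30°) = (73.96, -7.724). BD ⟂ DE; with |DE| = 11.5 on the right of BD, E = D + 11.5·(0.4586, -0.8886) = (79.24, -17.94). Then |RE| = |E − R| = 81.24.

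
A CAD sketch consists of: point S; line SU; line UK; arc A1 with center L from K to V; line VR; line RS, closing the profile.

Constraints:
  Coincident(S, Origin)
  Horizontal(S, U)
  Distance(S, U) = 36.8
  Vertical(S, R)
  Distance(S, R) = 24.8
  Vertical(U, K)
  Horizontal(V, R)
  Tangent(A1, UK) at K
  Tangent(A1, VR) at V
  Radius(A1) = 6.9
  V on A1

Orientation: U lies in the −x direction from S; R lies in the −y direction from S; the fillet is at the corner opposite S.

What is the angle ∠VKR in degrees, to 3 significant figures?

34.4°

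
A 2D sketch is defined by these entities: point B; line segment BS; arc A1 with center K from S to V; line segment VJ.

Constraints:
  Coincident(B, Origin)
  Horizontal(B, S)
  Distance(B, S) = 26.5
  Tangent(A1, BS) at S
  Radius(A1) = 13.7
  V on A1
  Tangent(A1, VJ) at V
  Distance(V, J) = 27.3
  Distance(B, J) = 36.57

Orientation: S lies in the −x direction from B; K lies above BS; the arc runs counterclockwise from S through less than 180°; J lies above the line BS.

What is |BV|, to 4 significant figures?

16.61

Checks: |KV| = 13.70 ✓; ∠(KV, VJ) = 90.00° ✓; |VJ| = 27.30 ✓; |BJ| = 36.57 ✓.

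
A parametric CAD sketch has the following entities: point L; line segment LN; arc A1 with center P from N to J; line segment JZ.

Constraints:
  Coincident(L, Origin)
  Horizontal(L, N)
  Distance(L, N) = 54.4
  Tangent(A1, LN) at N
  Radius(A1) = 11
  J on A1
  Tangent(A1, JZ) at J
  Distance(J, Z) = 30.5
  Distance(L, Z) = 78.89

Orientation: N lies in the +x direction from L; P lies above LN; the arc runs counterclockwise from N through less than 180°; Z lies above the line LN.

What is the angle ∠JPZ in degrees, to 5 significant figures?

70.168°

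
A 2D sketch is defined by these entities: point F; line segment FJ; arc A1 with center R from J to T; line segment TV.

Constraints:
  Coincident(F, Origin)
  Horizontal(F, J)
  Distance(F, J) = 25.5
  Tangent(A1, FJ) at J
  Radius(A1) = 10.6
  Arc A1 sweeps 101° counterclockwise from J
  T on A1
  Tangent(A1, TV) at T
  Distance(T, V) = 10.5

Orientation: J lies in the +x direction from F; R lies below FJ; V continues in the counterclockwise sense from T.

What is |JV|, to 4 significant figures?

24.42

On A1, J sits at bearing 90° from R; a 101° counterclockwise sweep puts T at bearing 191°, so T = R + 10.6·(cos 191°, sin 191°) = (15.09, -12.62). The tangent condition forces RT to be normal to TV, so TV runs along (−sin 191°, cos 191°); with |TV| = 10.5, V = (17.10, -22.93). Then |JV| = |V − J| = 24.42.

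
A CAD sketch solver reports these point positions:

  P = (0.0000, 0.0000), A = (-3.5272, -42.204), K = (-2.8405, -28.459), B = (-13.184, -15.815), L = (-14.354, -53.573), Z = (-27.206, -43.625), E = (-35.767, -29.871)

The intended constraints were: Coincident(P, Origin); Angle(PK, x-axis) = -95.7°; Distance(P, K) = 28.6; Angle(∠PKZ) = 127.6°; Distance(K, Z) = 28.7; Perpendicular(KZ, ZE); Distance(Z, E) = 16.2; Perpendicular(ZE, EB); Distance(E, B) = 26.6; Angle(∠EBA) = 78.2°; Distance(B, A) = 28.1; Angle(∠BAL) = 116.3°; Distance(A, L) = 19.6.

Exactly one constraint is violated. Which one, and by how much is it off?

Distance(A, L) = 19.6 — off by 3.90.

P = (0.00, 0.00) ✓; PK at -95.70° ✓; |PK| = 28.60 ✓; ∠PKZ = 127.6° ✓; |KZ| = 28.70 ✓; ∠(KZ, ZE) = 90.00° ✓; |ZE| = 16.20 ✓; ∠(ZE, EB) = 90.00° ✓; |EB| = 26.60 ✓; ∠EBA = 78.20° ✓; |BA| = 28.10 ✓; ∠BAL = 116.3° ✓; |AL| = 15.70 ✗.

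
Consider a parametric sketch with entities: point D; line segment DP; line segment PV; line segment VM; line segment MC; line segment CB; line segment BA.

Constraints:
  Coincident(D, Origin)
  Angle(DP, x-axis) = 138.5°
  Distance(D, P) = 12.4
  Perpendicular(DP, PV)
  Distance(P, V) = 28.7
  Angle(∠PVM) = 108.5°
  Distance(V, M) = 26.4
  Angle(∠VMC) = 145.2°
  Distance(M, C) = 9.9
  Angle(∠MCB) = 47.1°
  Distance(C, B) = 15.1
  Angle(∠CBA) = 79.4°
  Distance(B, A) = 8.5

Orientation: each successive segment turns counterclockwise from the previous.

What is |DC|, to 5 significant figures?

40.822

D is at the origin; DP runs at 138.5° with length 12.4, so P = (-9.2871, 8.2165). DP is perpendicular to PV, so PV runs at -131.50°; with |PV| = 28.7, V = (-28.304, -13.279). ∠PVM = 108.5° gives VM at -60.000° from the x-axis; with |VM| = 26.4, M = (-15.104, -36.142). ∠VMC = 145.2° gives MC at -25.200° from the x-axis; with |MC| = 9.9, C = (-6.1465, -40.357). Then |DC| = |C − D| = 40.822.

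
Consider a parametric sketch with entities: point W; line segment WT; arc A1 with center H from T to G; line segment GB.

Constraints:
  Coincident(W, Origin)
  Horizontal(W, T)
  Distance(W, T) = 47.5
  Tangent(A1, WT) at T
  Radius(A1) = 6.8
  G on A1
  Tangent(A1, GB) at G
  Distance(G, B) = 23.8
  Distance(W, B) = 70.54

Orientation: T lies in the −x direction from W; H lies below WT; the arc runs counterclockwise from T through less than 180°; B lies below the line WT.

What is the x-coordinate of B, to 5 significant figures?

-67.011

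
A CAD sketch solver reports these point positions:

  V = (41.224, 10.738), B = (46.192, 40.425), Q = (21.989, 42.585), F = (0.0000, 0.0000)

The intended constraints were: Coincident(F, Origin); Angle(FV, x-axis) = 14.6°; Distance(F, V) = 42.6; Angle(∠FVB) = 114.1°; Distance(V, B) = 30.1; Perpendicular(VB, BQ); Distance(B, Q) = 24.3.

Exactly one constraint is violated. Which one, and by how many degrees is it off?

Perpendicular(VB, BQ) — off by 4.40°.

F = (0.00, 0.00) ✓; FV at 14.60° ✓; |FV| = 42.60 ✓; ∠FVB = 114.1° ✓; |VB| = 30.10 ✓; ∠(VB, BQ) = 94.40° ✗; |BQ| = 24.30 ✓.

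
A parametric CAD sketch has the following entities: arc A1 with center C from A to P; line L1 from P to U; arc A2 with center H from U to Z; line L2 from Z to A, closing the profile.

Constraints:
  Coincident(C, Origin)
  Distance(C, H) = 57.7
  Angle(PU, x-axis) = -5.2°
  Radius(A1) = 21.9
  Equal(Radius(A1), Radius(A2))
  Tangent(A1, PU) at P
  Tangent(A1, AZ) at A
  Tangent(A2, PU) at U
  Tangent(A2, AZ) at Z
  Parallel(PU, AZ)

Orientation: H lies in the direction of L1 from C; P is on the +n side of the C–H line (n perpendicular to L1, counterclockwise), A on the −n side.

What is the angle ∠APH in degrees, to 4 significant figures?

69.22°

The slot axis is L1's direction at -5.2°, so u = (cos -5.2°, sin -5.2°) = (0.9959, -0.09063) and n = (−sin -5.2°, cos -5.2°) = (0.09063, 0.9959). C is at the origin and H lies 57.7 along u from C, so H = 57.7·u = (57.46, -5.229). Tangency of A1 to both parallel lines with radius 21.9 puts P and A at C ± 21.9·n: P = (1.985, 21.81), A = (-1.985, -21.81). Then cos ∠APH = PA·PH / (|PA||PH|), giving 69.22°.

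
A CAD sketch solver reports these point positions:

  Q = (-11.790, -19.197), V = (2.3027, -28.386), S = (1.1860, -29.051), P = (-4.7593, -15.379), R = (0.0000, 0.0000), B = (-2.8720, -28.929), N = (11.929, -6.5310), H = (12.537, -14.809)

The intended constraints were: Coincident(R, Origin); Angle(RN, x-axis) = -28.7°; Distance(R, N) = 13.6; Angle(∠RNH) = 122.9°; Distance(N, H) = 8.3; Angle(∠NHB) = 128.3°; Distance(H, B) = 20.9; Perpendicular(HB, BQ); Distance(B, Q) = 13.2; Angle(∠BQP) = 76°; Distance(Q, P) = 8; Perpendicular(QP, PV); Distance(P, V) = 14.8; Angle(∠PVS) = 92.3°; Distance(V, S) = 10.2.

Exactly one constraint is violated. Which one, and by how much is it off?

Distance(V, S) = 10.2 — off by 8.90.

R = (0.00, 0.00) ✓; RN at -28.70° ✓; |RN| = 13.60 ✓; ∠RNH = 122.9° ✓; |NH| = 8.300 ✓; ∠NHB = 128.3° ✓; |HB| = 20.90 ✓; ∠(HB, BQ) = 90.00° ✓; |BQ| = 13.20 ✓; ∠BQP = 76.00° ✓; |QP| = 8.000 ✓; ∠(QP, PV) = 90.00° ✓; |PV| = 14.80 ✓; ∠PVS = 92.27° ✓; |VS| = 1.300 ✗.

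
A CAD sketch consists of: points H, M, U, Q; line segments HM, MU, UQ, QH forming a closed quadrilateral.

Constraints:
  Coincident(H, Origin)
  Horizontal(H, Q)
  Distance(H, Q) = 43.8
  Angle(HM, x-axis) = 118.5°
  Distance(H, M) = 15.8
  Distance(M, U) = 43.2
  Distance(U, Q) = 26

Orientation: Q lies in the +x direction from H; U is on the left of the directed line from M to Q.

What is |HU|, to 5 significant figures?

42.084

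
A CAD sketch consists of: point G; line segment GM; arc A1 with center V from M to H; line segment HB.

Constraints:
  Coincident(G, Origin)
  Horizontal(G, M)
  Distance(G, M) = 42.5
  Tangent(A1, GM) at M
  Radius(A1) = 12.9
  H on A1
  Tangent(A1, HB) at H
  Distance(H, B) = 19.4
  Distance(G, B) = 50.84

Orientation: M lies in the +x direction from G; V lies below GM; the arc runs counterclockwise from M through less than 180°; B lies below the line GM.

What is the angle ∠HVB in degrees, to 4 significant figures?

56.38°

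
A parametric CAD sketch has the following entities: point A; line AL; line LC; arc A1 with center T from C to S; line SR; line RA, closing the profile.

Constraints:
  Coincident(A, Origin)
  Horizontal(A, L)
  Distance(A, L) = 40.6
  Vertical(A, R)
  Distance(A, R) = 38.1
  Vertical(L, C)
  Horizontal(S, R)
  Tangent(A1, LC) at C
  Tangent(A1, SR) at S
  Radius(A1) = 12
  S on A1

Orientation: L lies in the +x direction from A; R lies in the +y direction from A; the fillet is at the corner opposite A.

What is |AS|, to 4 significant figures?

47.64

The virtual corner opposite A is at (40.60, 38.10). A1 meets LC tangentially, so TC is at right angles to LC and tangency of A1 to SR means the radius TS is perpendicular to SR, with radius 12.0, so the center T sits 12.0 in from both sides at T = (28.60, 26.10). That places the tangent points at C = (40.60, 26.10) on LC and S = (28.60, 38.10) on SR. Then |AS| = |S − A| = 47.64.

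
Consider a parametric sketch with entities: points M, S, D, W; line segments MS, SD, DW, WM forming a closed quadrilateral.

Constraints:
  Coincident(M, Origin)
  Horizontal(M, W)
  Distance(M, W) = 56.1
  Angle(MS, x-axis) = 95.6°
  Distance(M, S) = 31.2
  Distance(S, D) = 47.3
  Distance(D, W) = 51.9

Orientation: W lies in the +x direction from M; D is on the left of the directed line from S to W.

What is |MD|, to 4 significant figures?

63.96

M is at the origin; M and W share the same y with |MW| = 56.1 and W in +x, so W = (56.1, 0). MS runs at 95.6° with |MS| = 31.2, so S = (-3.045, 31.05). D is determined by |SD| = 47.3 and |DW| = 51.9 together: it lies at the intersection of circle(S, 47.3) and circle(W, 51.9). With |SW| = 66.80, the foot of the radical line on SW is 29.98 from S and the perpendicular offset is √(47.3² − 29.98²) = 36.58. Taking the left-of-SW solution: D = (40.51, 49.50).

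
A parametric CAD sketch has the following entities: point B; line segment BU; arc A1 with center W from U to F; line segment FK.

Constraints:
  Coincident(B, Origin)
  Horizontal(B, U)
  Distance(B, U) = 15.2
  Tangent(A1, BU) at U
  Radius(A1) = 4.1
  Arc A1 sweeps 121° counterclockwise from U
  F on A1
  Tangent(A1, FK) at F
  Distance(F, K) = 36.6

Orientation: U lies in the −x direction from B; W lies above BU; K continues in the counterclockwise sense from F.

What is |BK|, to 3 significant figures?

48.4

On A1, U sits at bearing -90° from W; a 121° counterclockwise sweep puts F at bearing 31°, so F = W + 4.1·(cos 31°, sin 31°) = (-11.7, 6.21). The tangent condition forces WF to be normal to FK, so FK runs along (−sin 31°, cos 31°); with |FK| = 36.6, K = (-30.5, 37.6). Then |BK| = |K − B| = 48.4.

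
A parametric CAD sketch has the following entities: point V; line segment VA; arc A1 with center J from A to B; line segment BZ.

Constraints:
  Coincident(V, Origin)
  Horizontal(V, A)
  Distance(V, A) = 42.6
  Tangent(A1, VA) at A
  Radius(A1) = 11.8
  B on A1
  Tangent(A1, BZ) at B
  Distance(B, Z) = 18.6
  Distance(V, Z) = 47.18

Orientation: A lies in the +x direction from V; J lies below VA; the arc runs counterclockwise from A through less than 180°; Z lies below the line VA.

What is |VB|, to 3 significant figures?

34.0

V is at the origin; VA is horizontal with |VA| = 42.6 and A on the +x side, so A = (42.6, 0.00). Tangency of A1 to VA means the radius JA is perpendicular to VA, so J = A + (0, -11.8) = (42.6, -11.8). Since JB ⟂ BZ (tangency), |JZ| = √(11.8² + 18.6²) = 22.0 regardless of where B sits on A1. So Z lies on both circle(V, 47.18) and circle(J, 22.0); the below-VA intersection is Z = (34.4, -32.3). B is the foot of the tangent from Z: B = (31.0, -14.0).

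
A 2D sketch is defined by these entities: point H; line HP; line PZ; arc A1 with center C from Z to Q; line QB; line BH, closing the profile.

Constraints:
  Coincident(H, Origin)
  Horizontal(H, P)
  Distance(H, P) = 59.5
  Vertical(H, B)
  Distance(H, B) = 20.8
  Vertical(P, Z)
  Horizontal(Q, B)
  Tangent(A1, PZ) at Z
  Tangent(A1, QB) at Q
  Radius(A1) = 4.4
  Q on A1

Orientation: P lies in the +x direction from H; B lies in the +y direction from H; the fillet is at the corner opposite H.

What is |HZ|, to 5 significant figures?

61.719

H is at the origin; H and P share the same y with |HP| = 59.5 and P on the +x side, so P = (59.500, 0.0000). H and B share the same x with |HB| = 20.8 and B on the +y side, so B = (0.0000, 20.800). The virtual corner opposite H is at (59.500, 20.800). A1 meets PZ tangentially, so CZ is at right angles to PZ and A1 meets QB tangentially, so CQ is at right angles to QB, with radius 4.4, so the center C sits 4.4 in from both sides at C = (55.100, 16.400). That places the tangent points at Z = (59.500, 16.400) on PZ and Q = (55.100, 20.800) on QB. Then |HZ| = |Z − H| = 61.719.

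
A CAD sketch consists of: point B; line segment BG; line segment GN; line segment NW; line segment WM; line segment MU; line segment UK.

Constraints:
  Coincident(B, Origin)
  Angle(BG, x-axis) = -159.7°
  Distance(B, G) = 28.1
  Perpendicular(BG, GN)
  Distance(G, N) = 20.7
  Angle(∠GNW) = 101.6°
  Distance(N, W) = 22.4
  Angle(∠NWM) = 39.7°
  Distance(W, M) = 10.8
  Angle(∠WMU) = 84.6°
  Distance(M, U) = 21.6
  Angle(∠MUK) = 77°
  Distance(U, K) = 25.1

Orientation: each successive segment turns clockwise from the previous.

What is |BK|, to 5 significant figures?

46.031

∠WMU = 84.6° gives MU at 156.20° from the x-axis; with |MU| = 21.6, U = (-37.691, 19.971). ∠MUK = 77.0° gives UK at 53.200° from the x-axis; with |UK| = 25.1, K = (-22.656, 40.070). Then |BK| = |K − B| = 46.031.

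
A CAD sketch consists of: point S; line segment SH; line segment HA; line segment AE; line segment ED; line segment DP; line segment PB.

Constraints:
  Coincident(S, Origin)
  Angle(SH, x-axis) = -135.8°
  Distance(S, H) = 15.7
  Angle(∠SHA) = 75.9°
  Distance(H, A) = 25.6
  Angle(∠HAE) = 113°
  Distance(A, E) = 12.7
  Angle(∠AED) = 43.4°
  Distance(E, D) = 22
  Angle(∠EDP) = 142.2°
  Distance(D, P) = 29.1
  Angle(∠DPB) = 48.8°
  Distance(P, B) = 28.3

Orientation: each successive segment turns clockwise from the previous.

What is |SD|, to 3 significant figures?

14.0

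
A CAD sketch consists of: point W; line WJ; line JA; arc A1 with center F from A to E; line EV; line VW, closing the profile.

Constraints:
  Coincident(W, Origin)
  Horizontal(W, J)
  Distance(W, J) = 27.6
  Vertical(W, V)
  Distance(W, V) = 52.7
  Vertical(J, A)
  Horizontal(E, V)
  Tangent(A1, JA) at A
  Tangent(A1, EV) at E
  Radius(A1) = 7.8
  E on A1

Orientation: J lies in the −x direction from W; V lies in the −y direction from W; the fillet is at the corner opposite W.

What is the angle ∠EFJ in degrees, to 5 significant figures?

170.14°

The virtual corner opposite W is at (-27.600, -52.700). Tangency of A1 to JA means the radius FA is perpendicular to JA and tangency of A1 to EV means the radius FE is perpendicular to EV, with radius 7.8, so the center F sits 7.8 in from both sides at F = (-19.800, -44.900). That places the tangent points at A = (-27.600, -44.900) on JA and E = (-19.800, -52.700) on EV. Then cos ∠EFJ = FE·FJ / (|FE||FJ|), giving 170.14°.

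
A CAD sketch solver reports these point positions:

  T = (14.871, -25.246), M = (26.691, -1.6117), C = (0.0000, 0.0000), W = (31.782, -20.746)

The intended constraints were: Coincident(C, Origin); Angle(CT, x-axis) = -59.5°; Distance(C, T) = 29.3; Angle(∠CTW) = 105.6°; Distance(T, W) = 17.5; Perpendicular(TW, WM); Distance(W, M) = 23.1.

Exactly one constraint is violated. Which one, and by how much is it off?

Distance(W, M) = 23.1 — off by 3.30.

C = (0.00, 0.00) ✓; CT at -59.50° ✓; |CT| = 29.30 ✓; ∠CTW = 105.6° ✓; |TW| = 17.50 ✓; ∠(TW, WM) = 90.00° ✓; |WM| = 19.80 ✗.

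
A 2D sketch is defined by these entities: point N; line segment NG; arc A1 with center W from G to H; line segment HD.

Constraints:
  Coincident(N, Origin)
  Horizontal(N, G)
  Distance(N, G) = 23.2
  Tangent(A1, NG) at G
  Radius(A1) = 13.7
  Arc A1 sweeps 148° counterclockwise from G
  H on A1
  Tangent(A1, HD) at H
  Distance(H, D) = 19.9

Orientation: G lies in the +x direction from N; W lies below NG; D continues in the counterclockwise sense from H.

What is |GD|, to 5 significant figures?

37.131

N is at the origin; NG is horizontal with |NG| = 23.2 and G on the +x side, so G = (23.200, 0.0000). A1 meets NG tangentially, so WG is at right angles to NG, so W = G + (0, -13.7) = (23.200, -13.700). On A1, G sits at bearing 90° from W; a 148° counterclockwise sweep puts H at bearing 238°, so H = W + 13.7·(cos 238°, sin 238°) = (15.940, -25.318). A1 meets HD tangentially, so WH is at right angles to HD, so HD runs along (−sin 238°, cos 238°); with |HD| = 19.9, D = (32.816, -35.864). Then |GD| = |D − G| = 37.131.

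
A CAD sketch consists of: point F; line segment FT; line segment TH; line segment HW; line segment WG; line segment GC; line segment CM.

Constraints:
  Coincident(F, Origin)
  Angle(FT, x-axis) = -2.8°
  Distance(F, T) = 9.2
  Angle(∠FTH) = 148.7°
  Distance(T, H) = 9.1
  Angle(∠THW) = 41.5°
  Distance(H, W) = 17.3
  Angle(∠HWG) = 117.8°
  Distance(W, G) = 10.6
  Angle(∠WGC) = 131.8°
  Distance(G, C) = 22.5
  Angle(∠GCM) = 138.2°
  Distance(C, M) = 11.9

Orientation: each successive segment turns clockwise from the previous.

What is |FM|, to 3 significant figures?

30.8

∠WGC = 131.8° gives GC at 77.0° from the x-axis; with |GC| = 22.5, C = (-1.48, 22.8). ∠GCM = 138.2° gives CM at 35.2° from the x-axis; with |CM| = 11.9, M = (8.24, 29.7). Then |FM| = |M − F| = 30.8.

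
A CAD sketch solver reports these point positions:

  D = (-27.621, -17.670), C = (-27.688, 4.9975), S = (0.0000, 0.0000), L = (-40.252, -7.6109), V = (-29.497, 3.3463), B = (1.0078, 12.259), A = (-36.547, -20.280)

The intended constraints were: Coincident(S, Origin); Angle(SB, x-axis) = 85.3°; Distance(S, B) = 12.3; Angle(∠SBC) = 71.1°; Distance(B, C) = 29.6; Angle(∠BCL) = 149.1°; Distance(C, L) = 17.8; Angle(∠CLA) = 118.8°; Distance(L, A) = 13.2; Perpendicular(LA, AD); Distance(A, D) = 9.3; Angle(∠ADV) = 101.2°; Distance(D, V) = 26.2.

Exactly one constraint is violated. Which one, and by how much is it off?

Distance(D, V) = 26.2 — off by 5.10.

S = (0.00, 0.00) ✓; SB at 85.30° ✓; |SB| = 12.30 ✓; ∠SBC = 71.10° ✓; |BC| = 29.60 ✓; ∠BCL = 149.1° ✓; |CL| = 17.80 ✓; ∠CLA = 118.8° ✓; |LA| = 13.20 ✓; ∠(LA, AD) = 90.00° ✓; |AD| = 9.300 ✓; ∠ADV = 101.2° ✓; |DV| = 21.10 ✗.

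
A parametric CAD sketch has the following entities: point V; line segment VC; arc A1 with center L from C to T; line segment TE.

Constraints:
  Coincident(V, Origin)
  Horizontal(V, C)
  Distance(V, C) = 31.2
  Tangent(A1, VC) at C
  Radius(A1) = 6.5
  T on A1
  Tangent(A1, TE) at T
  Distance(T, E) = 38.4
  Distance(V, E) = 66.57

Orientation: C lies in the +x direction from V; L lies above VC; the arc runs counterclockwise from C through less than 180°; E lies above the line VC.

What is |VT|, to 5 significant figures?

37.066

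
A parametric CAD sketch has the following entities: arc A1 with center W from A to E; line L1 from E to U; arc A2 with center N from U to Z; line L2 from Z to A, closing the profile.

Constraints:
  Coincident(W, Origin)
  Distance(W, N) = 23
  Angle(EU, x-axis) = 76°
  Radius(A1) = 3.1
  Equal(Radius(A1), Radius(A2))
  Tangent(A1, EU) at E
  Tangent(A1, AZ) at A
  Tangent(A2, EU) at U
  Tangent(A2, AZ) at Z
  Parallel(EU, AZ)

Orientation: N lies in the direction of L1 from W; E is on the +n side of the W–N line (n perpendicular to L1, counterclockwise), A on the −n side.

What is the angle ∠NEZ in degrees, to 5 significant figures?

7.4101°

Tangency of A1 to both parallel lines with radius 3.1 puts E and A at W ± 3.1·n: E = (-3.0079, 0.74996), A = (3.0079, -0.74996). Equal radii place U and Z the same way about N: U = N + 3.1·n = (2.5563, 23.067), Z = N − 3.1·n = (8.5721, 21.567). Then cos ∠NEZ = EN·EZ / (|EN||EZ|), giving 7.4101°.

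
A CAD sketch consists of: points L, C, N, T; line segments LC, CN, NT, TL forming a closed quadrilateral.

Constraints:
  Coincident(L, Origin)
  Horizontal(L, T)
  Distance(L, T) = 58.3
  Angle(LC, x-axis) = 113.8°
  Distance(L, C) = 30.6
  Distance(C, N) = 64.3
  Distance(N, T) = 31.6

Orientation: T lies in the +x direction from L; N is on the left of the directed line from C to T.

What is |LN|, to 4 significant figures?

60.41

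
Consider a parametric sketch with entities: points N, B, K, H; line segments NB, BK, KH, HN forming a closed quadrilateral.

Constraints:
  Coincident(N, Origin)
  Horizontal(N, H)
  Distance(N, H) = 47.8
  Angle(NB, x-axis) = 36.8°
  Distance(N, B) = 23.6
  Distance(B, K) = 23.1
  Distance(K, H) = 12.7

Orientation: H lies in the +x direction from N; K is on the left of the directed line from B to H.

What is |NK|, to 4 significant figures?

43.28

N is at the origin; NH is horizontal with |NH| = 47.8 and H in +x, so H = (47.8, 0). NB runs at 36.8° with |NB| = 23.6, so B = (18.90, 14.14). K is determined by |BK| = 23.1 and |KH| = 12.7 together: it lies at the intersection of circle(B, 23.1) and circle(H, 12.7). With |BH| = 32.17, the foot of the radical line on BH is 21.87 from B and the perpendicular offset is √(23.1² − 21.87²) = 7.428. Taking the left-of-BH solution: K = (41.81, 11.20).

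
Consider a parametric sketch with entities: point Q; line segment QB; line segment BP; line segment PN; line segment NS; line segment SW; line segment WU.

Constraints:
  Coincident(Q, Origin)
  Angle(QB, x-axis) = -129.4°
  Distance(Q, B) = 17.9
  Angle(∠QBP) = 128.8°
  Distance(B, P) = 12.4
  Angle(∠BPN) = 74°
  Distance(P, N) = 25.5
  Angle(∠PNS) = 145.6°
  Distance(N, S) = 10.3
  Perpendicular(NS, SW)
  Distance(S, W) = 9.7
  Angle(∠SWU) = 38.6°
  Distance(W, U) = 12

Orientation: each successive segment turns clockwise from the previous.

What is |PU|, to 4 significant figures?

27.70

Q is at the origin; QB runs at -129.4° with length 17.9, so B = (-11.36, -13.83). ∠QBP = 128.8° gives BP at 179.4° from the x-axis; with |BP| = 12.4, P = (-23.76, -13.70). ∠BPN = 74.0° gives PN at 73.40° from the x-axis; with |PN| = 25.5, N = (-16.48, 10.74). ∠PNS = 145.6° gives NS at 39.00° from the x-axis; with |NS| = 10.3, S = (-8.471, 17.22). The perpendicularity gives SW at right angles to NS, so SW runs at -51.00°; with |SW| = 9.7, W = (-2.367, 9.679). ∠SWU = 38.6° gives WU at 167.6° from the x-axis; with |WU| = 12.0, U = (-14.09, 12.26). Then |PU| = |U − P| = 27.70.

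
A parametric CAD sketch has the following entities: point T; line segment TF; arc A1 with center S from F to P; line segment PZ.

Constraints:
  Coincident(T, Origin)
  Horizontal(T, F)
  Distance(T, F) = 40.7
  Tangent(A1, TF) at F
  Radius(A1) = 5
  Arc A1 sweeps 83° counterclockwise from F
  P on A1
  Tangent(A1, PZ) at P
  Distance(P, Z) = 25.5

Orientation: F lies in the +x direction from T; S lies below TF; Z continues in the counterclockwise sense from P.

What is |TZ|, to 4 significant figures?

44.12

On A1, F sits at bearing 90° from S; an 83° counterclockwise sweep puts P at bearing 173°, so P = S + 5.0·(cos 173°, sin 173°) = (35.74, -4.391). A1 meets PZ tangentially, so SP is at right angles to PZ, so PZ runs along (−sin 173°, cos 173°); with |PZ| = 25.5, Z = (32.63, -29.70). Then |TZ| = |Z − T| = 44.12.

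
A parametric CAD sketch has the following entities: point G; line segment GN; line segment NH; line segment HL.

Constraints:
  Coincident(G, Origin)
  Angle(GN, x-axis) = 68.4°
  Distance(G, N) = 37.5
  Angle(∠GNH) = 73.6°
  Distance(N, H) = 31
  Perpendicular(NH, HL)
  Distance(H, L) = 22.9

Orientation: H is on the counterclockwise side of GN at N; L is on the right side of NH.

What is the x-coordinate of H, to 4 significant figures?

-17.07

G is at the origin; GN runs at 68.4° with length 37.5, so N = 37.5·(cos 68.4°, sin 68.4°) = (13.80, 34.87). ∠GNH = 73.6°, so NH runs at 68.4° + (180° − 73.6°) = 174.8° from the x-axis; with |NH| = 31.0, H = N + 31.0·(cos 174.8°, sin 174.8°) = (-17.07, 37.68). So H.x = -17.07.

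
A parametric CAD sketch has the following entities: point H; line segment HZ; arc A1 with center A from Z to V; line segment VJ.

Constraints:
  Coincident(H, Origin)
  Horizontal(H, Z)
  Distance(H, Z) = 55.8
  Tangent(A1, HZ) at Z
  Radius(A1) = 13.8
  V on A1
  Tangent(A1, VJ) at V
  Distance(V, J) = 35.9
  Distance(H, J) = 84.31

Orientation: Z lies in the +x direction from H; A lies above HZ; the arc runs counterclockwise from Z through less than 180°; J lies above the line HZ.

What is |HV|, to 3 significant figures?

71.1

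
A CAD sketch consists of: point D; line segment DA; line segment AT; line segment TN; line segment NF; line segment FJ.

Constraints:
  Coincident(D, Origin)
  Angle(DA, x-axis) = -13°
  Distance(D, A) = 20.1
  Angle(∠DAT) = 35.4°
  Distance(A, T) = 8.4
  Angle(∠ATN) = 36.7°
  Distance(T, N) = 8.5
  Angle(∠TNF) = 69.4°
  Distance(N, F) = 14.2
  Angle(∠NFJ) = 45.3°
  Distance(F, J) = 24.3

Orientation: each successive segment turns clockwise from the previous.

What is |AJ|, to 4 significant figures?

19.23

∠TNF = 69.4° gives NF at -51.50° from the x-axis; with |NF| = 14.2, F = (25.02, -11.54). ∠NFJ = 45.3° gives FJ at 173.8° from the x-axis; with |FJ| = 24.3, J = (0.8656, -8.918). Then |AJ| = |J − A| = 19.23.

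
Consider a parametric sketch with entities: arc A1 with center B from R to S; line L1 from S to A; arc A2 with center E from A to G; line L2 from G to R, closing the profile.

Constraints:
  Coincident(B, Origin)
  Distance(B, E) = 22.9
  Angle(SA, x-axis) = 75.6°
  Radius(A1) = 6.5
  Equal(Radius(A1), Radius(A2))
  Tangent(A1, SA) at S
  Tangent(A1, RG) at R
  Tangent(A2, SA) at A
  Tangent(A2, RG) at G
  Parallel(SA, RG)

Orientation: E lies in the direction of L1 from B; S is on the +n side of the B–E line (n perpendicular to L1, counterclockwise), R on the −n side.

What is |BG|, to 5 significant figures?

23.805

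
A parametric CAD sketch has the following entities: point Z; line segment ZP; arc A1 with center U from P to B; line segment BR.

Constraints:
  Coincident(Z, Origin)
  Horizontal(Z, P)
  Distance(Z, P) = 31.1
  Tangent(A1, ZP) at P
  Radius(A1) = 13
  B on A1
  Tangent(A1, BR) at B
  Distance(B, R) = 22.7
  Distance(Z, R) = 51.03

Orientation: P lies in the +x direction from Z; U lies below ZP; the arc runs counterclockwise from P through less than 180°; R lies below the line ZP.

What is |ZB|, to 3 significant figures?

28.6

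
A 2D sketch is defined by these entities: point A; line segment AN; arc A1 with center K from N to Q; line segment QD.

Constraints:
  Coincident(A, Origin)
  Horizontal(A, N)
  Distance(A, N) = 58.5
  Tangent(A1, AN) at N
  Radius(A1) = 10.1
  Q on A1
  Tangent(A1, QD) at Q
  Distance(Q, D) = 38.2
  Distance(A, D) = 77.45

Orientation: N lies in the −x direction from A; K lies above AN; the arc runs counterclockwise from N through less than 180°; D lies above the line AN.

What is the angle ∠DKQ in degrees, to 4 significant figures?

75.19°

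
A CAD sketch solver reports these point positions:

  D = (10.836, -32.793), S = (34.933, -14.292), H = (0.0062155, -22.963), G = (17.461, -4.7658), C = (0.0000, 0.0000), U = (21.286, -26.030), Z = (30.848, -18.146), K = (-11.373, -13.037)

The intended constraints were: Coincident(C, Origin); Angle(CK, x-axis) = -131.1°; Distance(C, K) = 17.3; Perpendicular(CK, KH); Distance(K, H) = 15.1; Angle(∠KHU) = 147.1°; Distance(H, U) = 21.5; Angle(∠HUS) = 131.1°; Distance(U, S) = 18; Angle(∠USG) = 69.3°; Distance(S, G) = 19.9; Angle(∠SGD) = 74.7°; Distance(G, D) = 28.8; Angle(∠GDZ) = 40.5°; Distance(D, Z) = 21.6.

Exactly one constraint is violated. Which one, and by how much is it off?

Distance(D, Z) = 21.6 — off by 3.20.

C = (0.00, 0.00) ✓; CK at -131.1° ✓; |CK| = 17.30 ✓; ∠(CK, KH) = 90.00° ✓; |KH| = 15.10 ✓; ∠KHU = 147.1° ✓; |HU| = 21.50 ✓; ∠HUS = 131.1° ✓; |US| = 18.00 ✓; ∠USG = 69.30° ✓; |SG| = 19.90 ✓; ∠SGD = 74.70° ✓; |GD| = 28.80 ✓; ∠GDZ = 40.50° ✓; |DZ| = 24.80 ✗.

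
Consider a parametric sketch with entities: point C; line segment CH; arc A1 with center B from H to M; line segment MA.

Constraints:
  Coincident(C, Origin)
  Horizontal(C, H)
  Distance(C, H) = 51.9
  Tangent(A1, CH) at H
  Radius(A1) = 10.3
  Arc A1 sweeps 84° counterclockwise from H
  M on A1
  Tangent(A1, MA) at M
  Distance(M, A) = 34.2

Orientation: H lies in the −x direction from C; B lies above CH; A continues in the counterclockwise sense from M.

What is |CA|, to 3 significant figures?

57.6

C is at the origin; CH is horizontal with |CH| = 51.9 and H on the −x side, so H = (-51.9, 0.00). A1 meets CH tangentially, so BH is at right angles to CH, so B = H + (0, 10.3) = (-51.9, 10.3). On A1, H sits at bearing -90° from B; an 84° counterclockwise sweep puts M at bearing -6°, so M = B + 10.3·(cos -6°, sin -6°) = (-41.7, 9.22). Since A1 is tangent to MA there, BM ⟂ MA, so MA runs along (−sin -6°, cos -6°); with |MA| = 34.2, A = (-38.1, 43.2). Then |CA| = |A − C| = 57.6.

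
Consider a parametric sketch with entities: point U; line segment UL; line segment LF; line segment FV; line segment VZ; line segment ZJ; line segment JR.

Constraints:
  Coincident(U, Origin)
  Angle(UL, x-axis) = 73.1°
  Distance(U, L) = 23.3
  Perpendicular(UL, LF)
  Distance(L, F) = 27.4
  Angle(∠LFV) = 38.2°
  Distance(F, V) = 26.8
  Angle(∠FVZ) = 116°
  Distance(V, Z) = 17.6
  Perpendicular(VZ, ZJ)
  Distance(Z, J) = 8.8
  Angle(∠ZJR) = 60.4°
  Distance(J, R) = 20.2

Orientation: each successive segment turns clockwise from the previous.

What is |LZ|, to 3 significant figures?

13.0

U is at the origin; UL runs at 73.1° with length 23.3, so L = (6.77, 22.3). UL ⟂ LF, so LF runs at -16.9°; with |LF| = 27.4, F = (33.0, 14.3). ∠LFV = 38.2° gives FV at -159° from the x-axis; with |FV| = 26.8, V = (8.02, 4.59). ∠FVZ = 116.0° gives VZ at 137° from the x-axis; with |VZ| = 17.6, Z = (-4.91, 16.5). Then |LZ| = |Z − L| = 13.0.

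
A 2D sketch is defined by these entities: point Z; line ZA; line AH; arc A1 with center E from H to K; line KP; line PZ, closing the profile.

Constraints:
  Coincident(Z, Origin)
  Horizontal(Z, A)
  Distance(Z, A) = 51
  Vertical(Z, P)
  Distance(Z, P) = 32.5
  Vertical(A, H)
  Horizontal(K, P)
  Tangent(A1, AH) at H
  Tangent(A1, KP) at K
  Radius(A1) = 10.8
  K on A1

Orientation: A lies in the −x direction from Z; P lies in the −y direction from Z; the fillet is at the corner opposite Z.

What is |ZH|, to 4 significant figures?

55.42

The virtual corner opposite Z is at (-51.00, -32.50). A1 meets AH tangentially, so EH is at right angles to AH and A1 meets KP tangentially, so EK is at right angles to KP, with radius 10.8, so the center E sits 10.8 in from both sides at E = (-40.20, -21.70). That places the tangent points at H = (-51.00, -21.70) on AH and K = (-40.20, -32.50) on KP. Then |ZH| = |H − Z| = 55.42.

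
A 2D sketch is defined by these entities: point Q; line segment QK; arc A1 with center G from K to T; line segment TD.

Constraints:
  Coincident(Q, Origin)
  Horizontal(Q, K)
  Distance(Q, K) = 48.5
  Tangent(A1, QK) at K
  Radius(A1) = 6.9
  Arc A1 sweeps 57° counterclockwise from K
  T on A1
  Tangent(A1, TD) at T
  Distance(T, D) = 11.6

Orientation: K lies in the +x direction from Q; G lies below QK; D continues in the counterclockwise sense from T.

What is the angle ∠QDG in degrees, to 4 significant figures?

134.3°

Q is at the origin; QK is horizontal with |QK| = 48.5 and K on the +x side, so K = (48.50, 0.000). The tangent condition forces GK to be normal to QK, so G = K + (0, -6.9) = (48.50, -6.900). On A1, K sits at bearing 90° from G; a 57° counterclockwise sweep puts T at bearing 147°, so T = G + 6.9·(cos 147°, sin 147°) = (42.71, -3.142). A1 meets TD tangentially, so GT is at right angles to TD, so TD runs along (−sin 147°, cos 147°); with |TD| = 11.6, D = (36.40, -12.87). Then cos ∠QDG = DQ·DG / (|DQ||DG|), giving 134.3°.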